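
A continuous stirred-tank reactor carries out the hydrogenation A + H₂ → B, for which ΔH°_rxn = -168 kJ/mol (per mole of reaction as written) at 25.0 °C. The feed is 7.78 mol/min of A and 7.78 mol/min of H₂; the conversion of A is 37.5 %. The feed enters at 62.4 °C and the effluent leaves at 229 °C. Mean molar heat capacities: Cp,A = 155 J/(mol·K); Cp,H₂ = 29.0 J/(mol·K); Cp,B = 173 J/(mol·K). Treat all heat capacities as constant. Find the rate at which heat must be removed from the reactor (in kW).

Q_out = 4.30 kW

Extent of reaction ξ = 0.375 × 7.78 = 2.9175 mol/min
Reaction term: ξ·ΔH°_rxn = 2.9175 × -168 = -490.14 kJ/min
Sensible, feed 62.4→25 °C: -53.539 kJ/min
Outlet flows (mol/min): A 4.8625, H₂ 4.8625, B 2.9175
Sensible, products 25→229 °C: 285.48 kJ/min
Q = ΔH = -258.2 kJ/min = -4.3033 kW
Heat removed = 4.3033 kW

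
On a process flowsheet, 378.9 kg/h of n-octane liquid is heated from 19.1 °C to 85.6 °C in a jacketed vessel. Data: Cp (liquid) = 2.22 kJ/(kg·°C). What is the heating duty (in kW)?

Q = ṁ·Cp·ΔT = 378.9 × 2.22 × (85.6 − 19.1) = 55937 kJ/h
Converting: 55937 / 3600 s = 15.538 kW

Q = 15.5 kW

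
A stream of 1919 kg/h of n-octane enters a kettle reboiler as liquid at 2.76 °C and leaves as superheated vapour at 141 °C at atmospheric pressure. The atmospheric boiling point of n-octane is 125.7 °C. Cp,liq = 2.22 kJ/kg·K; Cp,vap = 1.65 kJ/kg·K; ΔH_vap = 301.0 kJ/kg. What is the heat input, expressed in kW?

Q = 319 kW

liquid 2.76→125.7 °C: 272.93 kJ/kg
vaporisation at 125.7 °C: 301 kJ/kg
vapour 125.7→141 °C: 25.245 kJ/kg
Δh = 272.93 + 301 + 25.245 = 599.17 kJ/kg
Q = ṁ·Δh = 1919 kg/h × 599.17 kJ/kg = 1.1498e+06 kJ/h
|Q| = 319.39 kW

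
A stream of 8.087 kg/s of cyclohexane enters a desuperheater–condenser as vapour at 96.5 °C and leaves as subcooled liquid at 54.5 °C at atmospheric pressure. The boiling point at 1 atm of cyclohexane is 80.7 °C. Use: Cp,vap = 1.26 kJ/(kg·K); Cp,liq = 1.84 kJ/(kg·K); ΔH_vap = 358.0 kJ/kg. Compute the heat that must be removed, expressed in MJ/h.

vapour 96.5→80.7 °C: -19.908 kJ/kg
condensation at 80.7 °C: -358 kJ/kg
liquid 80.7→54.5 °C: -48.208 kJ/kg
Δh = -19.908 + -358 + -48.208 = -426.12 kJ/kg
Q = ṁ·Δh = 8.087 kg/s × -426.12 kJ/kg = -3446 kJ/s
|Q| = 3446 kW = 12406 MJ/h

Q_c = 12400 MJ/h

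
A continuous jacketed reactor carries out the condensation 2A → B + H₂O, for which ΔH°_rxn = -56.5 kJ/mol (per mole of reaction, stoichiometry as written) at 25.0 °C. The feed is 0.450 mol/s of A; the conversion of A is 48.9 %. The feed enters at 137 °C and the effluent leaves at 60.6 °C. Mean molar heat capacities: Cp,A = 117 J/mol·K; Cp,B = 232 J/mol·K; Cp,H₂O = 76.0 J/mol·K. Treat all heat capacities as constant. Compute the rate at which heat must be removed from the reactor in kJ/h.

Q_out = 35800 kJ/h

Extent of reaction ξ = 0.489 × 0.450 / 2 = 0.11002 mol/s
Reaction term: ξ·ΔH°_rxn = 0.11002 × -56.5 = -6.2164 kJ/s
Sensible, feed 137→25 °C: -5.8968 kJ/s
Outlet flows (mol/s): A 0.22995, B 0.11002, H₂O 0.11002
Sensible, products 25→60.6 °C: 2.1642 kJ/s
Q = ΔH = -9.949 kJ/s = -9.949 kW
Heat removed = 35816 kJ/h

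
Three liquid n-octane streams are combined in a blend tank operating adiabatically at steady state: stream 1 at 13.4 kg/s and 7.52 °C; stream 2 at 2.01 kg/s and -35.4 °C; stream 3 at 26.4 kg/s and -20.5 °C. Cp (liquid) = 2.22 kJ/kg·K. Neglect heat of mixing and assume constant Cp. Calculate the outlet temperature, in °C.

Adiabatic, steady state ⇒ Σ ṁᵢCp,ᵢ(T_out − Tᵢ) = 0
T_out = Σ ṁᵢCp,ᵢTᵢ / Σ ṁᵢCp,ᵢ
      = -1135.7 / 92.818 = -12.236 °C

T_out = -12.2 °C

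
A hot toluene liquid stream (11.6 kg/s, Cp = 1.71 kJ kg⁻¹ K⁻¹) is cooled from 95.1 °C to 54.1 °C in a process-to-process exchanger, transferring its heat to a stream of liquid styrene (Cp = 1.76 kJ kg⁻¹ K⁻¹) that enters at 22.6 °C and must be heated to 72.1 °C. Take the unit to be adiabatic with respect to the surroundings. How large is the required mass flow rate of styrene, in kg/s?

Heat released by hot stream: Q = 11.6 × 1.71 × (95.1 − 54.1) = 813.28 kJ/s
Energy balance on cold side (adiabatic exchanger): Q = ṁ_c·Cp_c·(T_c,out − T_c,in)
ṁ_c = 813.28 / [1.76 × (72.1 − 22.6)] = 9.3351 kg/s

ṁ_c = 9.34 kg/s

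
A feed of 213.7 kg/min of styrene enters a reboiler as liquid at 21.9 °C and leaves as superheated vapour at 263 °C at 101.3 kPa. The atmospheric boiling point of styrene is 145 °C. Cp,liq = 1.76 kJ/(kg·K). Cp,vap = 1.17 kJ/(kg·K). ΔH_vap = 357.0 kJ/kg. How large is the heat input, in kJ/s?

Q = 2530 kJ/s

liquid 21.9→145 °C: 216.66 kJ/kg
vaporisation at 145 °C: 357 kJ/kg
vapour 145→263 °C: 138.06 kJ/kg
Δh = 216.66 + 357 + 138.06 = 711.72 kJ/kg
Q = ṁ·Δh = 213.7 kg/min × 711.72 kJ/kg = 152090 kJ/min
|Q| = 2534.9 kW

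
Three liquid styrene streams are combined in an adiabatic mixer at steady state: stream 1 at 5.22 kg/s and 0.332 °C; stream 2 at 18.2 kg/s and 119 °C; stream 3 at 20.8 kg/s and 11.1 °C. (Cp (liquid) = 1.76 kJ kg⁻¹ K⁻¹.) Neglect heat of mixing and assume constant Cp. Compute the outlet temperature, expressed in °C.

T_out = 54.2 °C

Energy balance with Q = 0: Σ ṁᵢCp,ᵢ(T_out − Tᵢ) = 0
Σ ṁᵢCp,ᵢTᵢ = 5.22×1.76×0.332 + 18.2×1.76×119 + 20.8×1.76×11.1 = 4221.2
Σ ṁᵢCp,ᵢ = 5.22×1.76 + 18.2×1.76 + 20.8×1.76 = 77.827
T_out = 4221.2 / 77.827 = 54.238 °C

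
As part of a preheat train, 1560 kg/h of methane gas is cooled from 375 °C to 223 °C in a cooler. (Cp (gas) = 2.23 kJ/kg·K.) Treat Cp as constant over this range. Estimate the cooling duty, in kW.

Q_c = 147 kW

Q = ṁ·Cp·ΔT = 1560 × 2.23 × (223 − 375) = -528780 kJ/h
Converting: 528780 / 3600 s = 146.88 kW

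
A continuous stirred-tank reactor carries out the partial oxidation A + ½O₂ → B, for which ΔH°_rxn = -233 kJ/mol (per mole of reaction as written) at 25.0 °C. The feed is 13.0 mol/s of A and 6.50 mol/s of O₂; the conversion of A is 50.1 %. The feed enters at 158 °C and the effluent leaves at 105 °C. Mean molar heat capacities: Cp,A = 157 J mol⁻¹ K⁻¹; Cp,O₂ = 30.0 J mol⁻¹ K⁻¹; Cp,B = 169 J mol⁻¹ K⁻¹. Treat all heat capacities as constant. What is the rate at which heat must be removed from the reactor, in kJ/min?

Extent of reaction ξ = 0.501 × 13.0 = 6.513 mol/s
Reaction term: ξ·ΔH°_rxn = 6.513 × -233 = -1517.5 kJ/s
Sensible, feed 158→25 °C: -297.39 kJ/s
Outlet flows (mol/s): A 6.487, O₂ 3.2435, B 6.513
Sensible, products 25→105 °C: 177.32 kJ/s
Q = ΔH = -1637.6 kJ/s = -1637.6 kW
Heat removed = 98256 kJ/min

Q_out = 98300 kJ/min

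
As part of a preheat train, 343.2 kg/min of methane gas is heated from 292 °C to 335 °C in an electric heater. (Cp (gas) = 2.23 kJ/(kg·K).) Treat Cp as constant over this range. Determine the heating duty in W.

Q = 548000 W

Q = ṁ·Cp·ΔT = 343.2 × 2.23 × (335 − 292) = 32909 kJ/min
Converting: 32909 / 60 s = 548.49 kW
Heating duty = 548490 W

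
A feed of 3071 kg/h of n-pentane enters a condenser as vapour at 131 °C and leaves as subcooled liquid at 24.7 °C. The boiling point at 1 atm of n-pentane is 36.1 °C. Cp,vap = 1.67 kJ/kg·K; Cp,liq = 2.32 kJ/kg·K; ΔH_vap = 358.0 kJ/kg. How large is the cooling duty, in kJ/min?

vapour 131→36.1 °C: -158.48 kJ/kg
condensation at 36.1 °C: -358 kJ/kg
liquid 36.1→24.7 °C: -26.448 kJ/kg
Δh = -158.48 + -358 + -26.448 = -542.93 kJ/kg
Q = ṁ·Δh = 3071 kg/h × -542.93 kJ/kg = -1.6673e+06 kJ/h
|Q| = 463.15 kW = 27789 kJ/min

Q_c = 27800 kJ/min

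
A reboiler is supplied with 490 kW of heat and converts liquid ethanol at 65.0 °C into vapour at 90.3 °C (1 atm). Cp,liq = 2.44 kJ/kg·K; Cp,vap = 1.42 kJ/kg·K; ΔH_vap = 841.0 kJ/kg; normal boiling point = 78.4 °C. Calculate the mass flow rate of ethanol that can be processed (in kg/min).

ṁ = 33.0 kg/min

Δh = 2.44×(78.4−65.0) + 841.0 + 1.42×(90.3−78.4) = 890.59 kJ/kg
Q = 490 kW = 490 kJ/s = 29400 kJ/min
ṁ = Q/Δh = 29400 / 890.59 = 33.012 kg/min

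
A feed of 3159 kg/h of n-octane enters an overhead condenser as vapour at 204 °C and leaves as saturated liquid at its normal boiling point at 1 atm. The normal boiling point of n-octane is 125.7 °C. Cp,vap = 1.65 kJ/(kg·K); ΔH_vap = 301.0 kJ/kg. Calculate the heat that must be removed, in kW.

Q_c = 377 kW

vapour 204→125.7 °C: -129.19 kJ/kg
condensation at 125.7 °C: -301 kJ/kg
Δh = -129.19 + -301 = -430.19 kJ/kg
Q = ṁ·Δh = 3159 kg/h × -430.19 kJ/kg = -1.359e+06 kJ/h
|Q| = 377.5 kW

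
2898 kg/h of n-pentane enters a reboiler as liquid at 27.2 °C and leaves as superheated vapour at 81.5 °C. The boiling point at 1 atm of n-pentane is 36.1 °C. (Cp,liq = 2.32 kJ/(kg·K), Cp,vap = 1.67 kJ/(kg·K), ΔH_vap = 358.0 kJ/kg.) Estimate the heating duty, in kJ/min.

Q = 22000 kJ/min

liquid 27.2→36.1 °C: 20.648 kJ/kg
vaporisation at 36.1 °C: 358 kJ/kg
vapour 36.1→81.5 °C: 75.818 kJ/kg
Δh = 20.648 + 358 + 75.818 = 454.47 kJ/kg
Q = ṁ·Δh = 2898 kg/h × 454.47 kJ/kg = 1.317e+06 kJ/h
|Q| = 365.85 kW = 21951 kJ/min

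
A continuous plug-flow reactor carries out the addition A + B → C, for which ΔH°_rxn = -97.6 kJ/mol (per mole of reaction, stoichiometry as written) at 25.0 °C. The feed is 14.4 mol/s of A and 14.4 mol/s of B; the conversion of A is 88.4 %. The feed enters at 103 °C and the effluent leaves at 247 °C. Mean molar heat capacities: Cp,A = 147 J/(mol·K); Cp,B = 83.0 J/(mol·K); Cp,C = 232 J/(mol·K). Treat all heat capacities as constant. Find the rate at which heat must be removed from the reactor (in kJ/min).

Extent of reaction ξ = 0.884 × 14.4 = 12.73 mol/s
Reaction term: ξ·ΔH°_rxn = 12.73 × -97.6 = -1242.4 kJ/s
Sensible, feed 103→25 °C: -258.34 kJ/s
Outlet flows (mol/s): A 1.6704, B 1.6704, C 12.73
Sensible, products 25→247 °C: 740.92 kJ/s
Q = ΔH = -759.83 kJ/s = -759.83 kW
Heat removed = 45590 kJ/min

Q_out = 45600 kJ/min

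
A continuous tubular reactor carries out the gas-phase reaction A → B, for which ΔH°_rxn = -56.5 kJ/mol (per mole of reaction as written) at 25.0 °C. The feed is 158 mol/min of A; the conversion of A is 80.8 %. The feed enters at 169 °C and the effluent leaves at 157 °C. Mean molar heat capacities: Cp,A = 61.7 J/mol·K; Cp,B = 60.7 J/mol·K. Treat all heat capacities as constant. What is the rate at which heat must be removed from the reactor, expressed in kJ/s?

Extent of reaction ξ = 0.808 × 158 = 127.66 mol/min
Reaction term: ξ·ΔH°_rxn = 127.66 × -56.5 = -7213 kJ/min
Sensible, feed 169→25 °C: -1403.8 kJ/min
Outlet flows (mol/min): A 30.336, B 127.66
Sensible, products 25→157 °C: 1270 kJ/min
Q = ΔH = -7346.9 kJ/min = -122.45 kW
Heat removed = 122.45 kJ/s

Q_out = 122 kJ/s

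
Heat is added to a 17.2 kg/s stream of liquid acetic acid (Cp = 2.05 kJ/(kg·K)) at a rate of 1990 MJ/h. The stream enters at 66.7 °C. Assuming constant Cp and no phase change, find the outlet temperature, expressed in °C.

T_out = 82.4 °C

Q = 1990 MJ/h = 552.78 kJ/s
ΔT = Q/(ṁ·Cp) = 552.78/(17.2×2.05) = 15.677 K
T_out = 66.7 + 15.677 = 82.377 °C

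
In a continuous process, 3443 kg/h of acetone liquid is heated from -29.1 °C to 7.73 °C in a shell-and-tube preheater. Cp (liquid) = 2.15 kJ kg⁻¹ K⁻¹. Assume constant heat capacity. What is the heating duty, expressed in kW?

Q = ṁ·Cp·ΔT = 3443 × 2.15 × (7.73 − -29.1) = 272630 kJ/h
Converting: 272630 / 3600 s = 75.731 kW

Q = 75.7 kW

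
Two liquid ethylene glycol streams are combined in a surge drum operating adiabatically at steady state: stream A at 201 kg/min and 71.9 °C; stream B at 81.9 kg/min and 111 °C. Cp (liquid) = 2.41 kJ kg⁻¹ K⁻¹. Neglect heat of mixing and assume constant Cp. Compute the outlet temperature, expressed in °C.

T_out = 83.2 °C

Adiabatic, steady state ⇒ Σ ṁᵢCp,ᵢ(T_out − Tᵢ) = 0
Σ ṁᵢCp,ᵢTᵢ = 201×2.41×71.9 + 81.9×2.41×111 = 56738
Σ ṁᵢCp,ᵢ = 201×2.41 + 81.9×2.41 = 681.79
T_out = 56738 / 681.79 = 83.22 °C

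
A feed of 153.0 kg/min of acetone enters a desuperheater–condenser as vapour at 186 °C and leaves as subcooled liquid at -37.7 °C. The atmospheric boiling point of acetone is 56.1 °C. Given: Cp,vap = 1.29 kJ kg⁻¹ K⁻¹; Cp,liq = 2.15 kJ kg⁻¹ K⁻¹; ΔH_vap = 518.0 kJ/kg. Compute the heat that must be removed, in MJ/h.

Q_c = 8140 MJ/h

vapour 186→56.1 °C: -167.57 kJ/kg
condensation at 56.1 °C: -518 kJ/kg
liquid 56.1→-37.7 °C: -201.67 kJ/kg
Δh = -167.57 + -518 + -201.67 = -887.24 kJ/kg
Q = ṁ·Δh = 153.0 kg/min × -887.24 kJ/kg = -135750 kJ/min
|Q| = 2262.5 kW = 8144.9 MJ/h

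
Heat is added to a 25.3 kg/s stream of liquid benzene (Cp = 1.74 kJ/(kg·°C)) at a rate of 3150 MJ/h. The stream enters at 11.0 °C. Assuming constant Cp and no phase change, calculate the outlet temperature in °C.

Q = 3150 MJ/h = 875 kJ/s
ΔT = Q/(ṁ·Cp) = 875/(25.3×1.74) = 19.876 K
T_out = 11.0 + 19.876 = 30.876 °C

T_out = 30.9 °C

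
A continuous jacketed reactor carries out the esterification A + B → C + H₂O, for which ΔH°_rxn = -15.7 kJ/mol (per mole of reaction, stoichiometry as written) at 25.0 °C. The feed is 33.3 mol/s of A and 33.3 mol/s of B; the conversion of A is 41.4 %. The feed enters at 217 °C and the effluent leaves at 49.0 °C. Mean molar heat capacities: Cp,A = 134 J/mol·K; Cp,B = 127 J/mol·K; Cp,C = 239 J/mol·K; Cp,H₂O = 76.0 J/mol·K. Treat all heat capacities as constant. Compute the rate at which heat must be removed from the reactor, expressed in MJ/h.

Q_out = 5970 MJ/h

Extent of reaction ξ = 0.414 × 33.3 = 13.786 mol/s
Reaction term: ξ·ΔH°_rxn = 13.786 × -15.7 = -216.44 kJ/s
Sensible, feed 217→25 °C: -1668.7 kJ/s
Outlet flows (mol/s): A 19.514, B 19.514, C 13.786, H₂O 13.786
Sensible, products 25→49.0 °C: 226.46 kJ/s
Q = ΔH = -1658.7 kJ/s = -1658.7 kW
Heat removed = 5971.4 MJ/h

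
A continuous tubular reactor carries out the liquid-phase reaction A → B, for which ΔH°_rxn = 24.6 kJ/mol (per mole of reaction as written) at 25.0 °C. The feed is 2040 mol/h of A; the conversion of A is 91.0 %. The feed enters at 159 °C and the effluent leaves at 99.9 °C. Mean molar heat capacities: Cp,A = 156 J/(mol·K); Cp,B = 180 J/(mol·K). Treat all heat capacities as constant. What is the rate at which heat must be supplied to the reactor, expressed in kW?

Q_in = 8.39 kW

Extent of reaction ξ = 0.910 × 2040 = 1856.4 mol/h
Reaction term: ξ·ΔH°_rxn = 1856.4 × 24.6 = 45667 kJ/h
Sensible, feed 159→25 °C: -42644 kJ/h
Outlet flows (mol/h): A 183.6, B 1856.4
Sensible, products 25→99.9 °C: 27173 kJ/h
Q = ΔH = 30197 kJ/h = 8.3879 kW
Heat supplied = 8.3879 kW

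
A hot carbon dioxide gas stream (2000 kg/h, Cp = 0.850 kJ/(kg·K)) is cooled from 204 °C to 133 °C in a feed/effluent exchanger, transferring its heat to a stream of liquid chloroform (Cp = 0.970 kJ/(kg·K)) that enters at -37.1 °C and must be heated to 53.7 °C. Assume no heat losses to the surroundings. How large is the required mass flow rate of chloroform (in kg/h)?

ṁ_c = 1370 kg/h

Heat released by hot stream: Q = 2000 × 0.850 × (204 − 133) = 120700 kJ/h
Energy balance on cold side (adiabatic exchanger): Q = ṁ_c·Cp_c·(T_c,out − T_c,in)
ṁ_c = 120700 / [0.970 × (53.7 − -37.1)] = 1370.4 kg/h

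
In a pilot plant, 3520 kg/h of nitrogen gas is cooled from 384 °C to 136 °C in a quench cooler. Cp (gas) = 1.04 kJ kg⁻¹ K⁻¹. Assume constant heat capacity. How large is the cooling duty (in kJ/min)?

Q = ṁ·Cp·ΔT = 3520 × 1.04 × (136 − 384) = -907880 kJ/h
Converting: 907880 / 3600 s = 252.19 kW
Cooling duty = 15131 kJ/min

Q_c = 15100 kJ/min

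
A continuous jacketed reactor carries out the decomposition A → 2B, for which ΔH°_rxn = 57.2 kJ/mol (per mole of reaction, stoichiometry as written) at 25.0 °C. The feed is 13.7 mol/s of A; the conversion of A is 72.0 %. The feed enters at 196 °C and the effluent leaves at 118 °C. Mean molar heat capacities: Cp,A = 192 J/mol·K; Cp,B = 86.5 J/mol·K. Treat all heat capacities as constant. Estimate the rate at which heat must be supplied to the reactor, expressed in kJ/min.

Extent of reaction ξ = 0.720 × 13.7 = 9.864 mol/s
Reaction term: ξ·ΔH°_rxn = 9.864 × 57.2 = 564.22 kJ/s
Sensible, feed 196→25 °C: -449.8 kJ/s
Outlet flows (mol/s): A 3.836, B 19.728
Sensible, products 25→118 °C: 227.2 kJ/s
Q = ΔH = 341.62 kJ/s = 341.62 kW
Heat supplied = 20497 kJ/min

Q_in = 20500 kJ/min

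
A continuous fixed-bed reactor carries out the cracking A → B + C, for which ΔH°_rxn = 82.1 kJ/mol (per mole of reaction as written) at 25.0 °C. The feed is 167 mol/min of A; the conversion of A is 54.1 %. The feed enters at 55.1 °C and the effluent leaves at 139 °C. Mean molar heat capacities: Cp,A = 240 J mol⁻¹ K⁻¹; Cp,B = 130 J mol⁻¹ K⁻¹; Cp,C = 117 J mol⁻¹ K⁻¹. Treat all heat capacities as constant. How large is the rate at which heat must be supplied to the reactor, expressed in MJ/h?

Extent of reaction ξ = 0.541 × 167 = 90.347 mol/min
Reaction term: ξ·ΔH°_rxn = 90.347 × 82.1 = 7417.5 kJ/min
Sensible, feed 55.1→25 °C: -1206.4 kJ/min
Outlet flows (mol/min): A 76.653, B 90.347, C 90.347
Sensible, products 25→139 °C: 4641.2 kJ/min
Q = ΔH = 10852 kJ/min = 180.87 kW
Heat supplied = 651.14 MJ/h

Q_in = 651 MJ/h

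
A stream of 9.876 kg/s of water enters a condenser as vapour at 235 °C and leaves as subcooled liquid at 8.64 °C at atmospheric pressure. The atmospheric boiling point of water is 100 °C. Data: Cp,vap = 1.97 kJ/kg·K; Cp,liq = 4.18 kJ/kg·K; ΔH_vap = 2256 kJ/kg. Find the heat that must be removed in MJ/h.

Q_c = 103000 MJ/h

vapour 235→100 °C: -265.95 kJ/kg
condensation at 100 °C: -2256 kJ/kg
liquid 100→8.64 °C: -381.88 kJ/kg
Δh = -265.95 + -2256 + -381.88 = -2903.8 kJ/kg
Q = ṁ·Δh = 9.876 kg/s × -2903.8 kJ/kg = -28678 kJ/s
|Q| = 28678 kW = 103240 MJ/h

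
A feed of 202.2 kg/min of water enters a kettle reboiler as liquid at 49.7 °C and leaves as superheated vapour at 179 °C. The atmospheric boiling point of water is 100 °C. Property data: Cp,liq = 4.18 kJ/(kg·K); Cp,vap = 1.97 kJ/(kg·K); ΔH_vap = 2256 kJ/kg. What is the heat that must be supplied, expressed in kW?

liquid 49.7→100 °C: 210.25 kJ/kg
vaporisation at 100 °C: 2256 kJ/kg
vapour 100→179 °C: 155.63 kJ/kg
Δh = 210.25 + 2256 + 155.63 = 2621.9 kJ/kg
Q = ṁ·Δh = 202.2 kg/min × 2621.9 kJ/kg = 530140 kJ/min
|Q| = 8835.7 kW

Q = 8840 kW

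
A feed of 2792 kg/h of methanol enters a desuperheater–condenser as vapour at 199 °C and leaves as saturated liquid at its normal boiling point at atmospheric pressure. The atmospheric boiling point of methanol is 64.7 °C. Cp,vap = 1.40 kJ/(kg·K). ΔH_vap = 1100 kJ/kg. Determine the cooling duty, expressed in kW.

Q_c = 999 kW

vapour 199→64.7 °C: -188.02 kJ/kg
condensation at 64.7 °C: -1100 kJ/kg
Δh = -188.02 + -1100 = -1288 kJ/kg
Q = ṁ·Δh = 2792 kg/h × -1288 kJ/kg = -3.5962e+06 kJ/h
|Q| = 998.93 kW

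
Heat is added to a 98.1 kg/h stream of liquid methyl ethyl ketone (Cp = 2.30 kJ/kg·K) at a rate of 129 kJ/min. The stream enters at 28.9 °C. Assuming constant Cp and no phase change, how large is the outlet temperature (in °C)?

T_out = 63.2 °C

Q = 129 kJ/min = 7740 kJ/h
ΔT = Q/(ṁ·Cp) = 7740/(98.1×2.30) = 34.304 K
T_out = 28.9 + 34.304 = 63.204 °C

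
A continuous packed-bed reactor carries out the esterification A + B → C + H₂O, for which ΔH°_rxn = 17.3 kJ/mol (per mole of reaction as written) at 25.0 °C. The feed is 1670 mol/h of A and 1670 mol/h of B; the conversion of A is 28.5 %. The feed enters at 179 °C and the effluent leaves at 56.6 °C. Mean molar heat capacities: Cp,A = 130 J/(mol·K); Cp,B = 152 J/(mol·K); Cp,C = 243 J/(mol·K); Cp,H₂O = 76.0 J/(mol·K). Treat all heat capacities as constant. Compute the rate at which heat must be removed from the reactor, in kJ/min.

Q_out = 814 kJ/min

Extent of reaction ξ = 0.285 × 1670 = 475.95 mol/h
Reaction term: ξ·ΔH°_rxn = 475.95 × 17.3 = 8233.9 kJ/h
Sensible, feed 179→25 °C: -72525 kJ/h
Outlet flows (mol/h): A 1194.1, B 1194.1, C 475.95, H₂O 475.95
Sensible, products 25→56.6 °C: 15438 kJ/h
Q = ΔH = -48853 kJ/h = -13.57 kW
Heat removed = 814.21 kJ/min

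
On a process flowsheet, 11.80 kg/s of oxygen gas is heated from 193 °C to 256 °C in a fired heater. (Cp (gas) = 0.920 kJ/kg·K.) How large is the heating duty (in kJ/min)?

Q = 41000 kJ/min

Q = ṁ·Cp·ΔT = 11.80 × 0.920 × (256 − 193) = 683.93 kJ/s
Heating duty = 41036 kJ/min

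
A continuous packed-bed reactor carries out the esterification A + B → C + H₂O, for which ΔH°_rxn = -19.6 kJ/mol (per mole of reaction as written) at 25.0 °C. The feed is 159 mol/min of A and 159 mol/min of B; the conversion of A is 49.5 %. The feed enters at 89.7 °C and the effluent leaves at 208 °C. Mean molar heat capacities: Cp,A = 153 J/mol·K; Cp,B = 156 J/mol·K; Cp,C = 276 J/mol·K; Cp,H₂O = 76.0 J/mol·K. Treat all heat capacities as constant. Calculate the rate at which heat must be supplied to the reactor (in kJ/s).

Q_in = 81.5 kJ/s

Extent of reaction ξ = 0.495 × 159 = 78.705 mol/min
Reaction term: ξ·ΔH°_rxn = 78.705 × -19.6 = -1542.6 kJ/min
Sensible, feed 89.7→25 °C: -3178.8 kJ/min
Outlet flows (mol/min): A 80.295, B 80.295, C 78.705, H₂O 78.705
Sensible, products 25→208 °C: 9610.3 kJ/min
Q = ΔH = 4888.9 kJ/min = 81.482 kW
Heat supplied = 81.482 kJ/s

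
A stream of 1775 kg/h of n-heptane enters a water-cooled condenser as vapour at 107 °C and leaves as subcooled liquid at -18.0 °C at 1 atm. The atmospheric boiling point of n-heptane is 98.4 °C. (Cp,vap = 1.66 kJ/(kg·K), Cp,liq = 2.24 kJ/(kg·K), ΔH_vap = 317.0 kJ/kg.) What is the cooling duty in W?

Q_c = 292000 W

vapour 107→98.4 °C: -14.276 kJ/kg
condensation at 98.4 °C: -317 kJ/kg
liquid 98.4→-18.0 °C: -260.74 kJ/kg
Δh = -14.276 + -317 + -260.74 = -592.01 kJ/kg
Q = ṁ·Δh = 1775 kg/h × -592.01 kJ/kg = -1.0508e+06 kJ/h
|Q| = 291.89 kW = 291890 W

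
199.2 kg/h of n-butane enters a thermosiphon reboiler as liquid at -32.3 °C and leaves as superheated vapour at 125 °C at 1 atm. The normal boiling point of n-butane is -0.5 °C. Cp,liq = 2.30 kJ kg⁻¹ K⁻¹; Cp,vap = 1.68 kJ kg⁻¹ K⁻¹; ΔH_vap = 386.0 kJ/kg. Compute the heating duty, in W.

liquid -32.3→-0.5 °C: 73.14 kJ/kg
vaporisation at -0.5 °C: 386 kJ/kg
vapour -0.5→125 °C: 210.84 kJ/kg
Δh = 73.14 + 386 + 210.84 = 669.98 kJ/kg
Q = ṁ·Δh = 199.2 kg/h × 669.98 kJ/kg = 133460 kJ/h
|Q| = 37.072 kW = 37072 W

Q = 37100 W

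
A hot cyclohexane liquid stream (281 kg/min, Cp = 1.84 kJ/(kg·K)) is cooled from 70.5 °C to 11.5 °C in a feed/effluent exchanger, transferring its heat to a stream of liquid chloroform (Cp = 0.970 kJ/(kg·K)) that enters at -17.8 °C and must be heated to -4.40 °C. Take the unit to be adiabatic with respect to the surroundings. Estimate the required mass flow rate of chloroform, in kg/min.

ṁ_c = 2350 kg/min

Heat released by hot stream: Q = 281 × 1.84 × (70.5 − 11.5) = 30505 kJ/min
Energy balance on cold side (adiabatic exchanger): Q = ṁ_c·Cp_c·(T_c,out − T_c,in)
ṁ_c = 30505 / [0.970 × (-4.40 − -17.8)] = 2346.9 kg/min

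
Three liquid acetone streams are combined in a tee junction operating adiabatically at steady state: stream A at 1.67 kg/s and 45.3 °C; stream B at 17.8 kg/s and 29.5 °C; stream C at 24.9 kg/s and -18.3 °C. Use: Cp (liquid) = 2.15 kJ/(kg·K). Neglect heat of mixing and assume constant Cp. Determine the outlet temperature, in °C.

T_out = 3.27 °C

Energy balance with Q = 0: Σ ṁᵢCp,ᵢ(T_out − Tᵢ) = 0
T_out = Σ ṁᵢCp,ᵢTᵢ / Σ ṁᵢCp,ᵢ
      = 311.92 / 95.395 = 3.2698 °C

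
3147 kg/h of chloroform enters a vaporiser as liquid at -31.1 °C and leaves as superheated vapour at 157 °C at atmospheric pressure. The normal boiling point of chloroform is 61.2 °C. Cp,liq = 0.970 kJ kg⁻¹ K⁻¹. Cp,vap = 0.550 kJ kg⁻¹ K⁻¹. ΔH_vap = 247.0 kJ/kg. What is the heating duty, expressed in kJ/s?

liquid -31.1→61.2 °C: 89.531 kJ/kg
vaporisation at 61.2 °C: 247 kJ/kg
vapour 61.2→157 °C: 52.69 kJ/kg
Δh = 89.531 + 247 + 52.69 = 389.22 kJ/kg
Q = ṁ·Δh = 3147 kg/h × 389.22 kJ/kg = 1.2249e+06 kJ/h
|Q| = 340.24 kW

Q = 340 kJ/s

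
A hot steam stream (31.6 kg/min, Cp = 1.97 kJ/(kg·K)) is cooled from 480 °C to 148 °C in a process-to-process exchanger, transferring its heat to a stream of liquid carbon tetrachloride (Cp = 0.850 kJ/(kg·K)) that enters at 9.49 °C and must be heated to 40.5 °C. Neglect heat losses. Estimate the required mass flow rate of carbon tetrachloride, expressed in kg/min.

ṁ_c = 784 kg/min

Heat released by hot stream: Q = 31.6 × 1.97 × (480 − 148) = 20668 kJ/min
Energy balance on cold side (adiabatic exchanger): Q = ṁ_c·Cp_c·(T_c,out − T_c,in)
ṁ_c = 20668 / [0.850 × (40.5 − 9.49)] = 784.1 kg/min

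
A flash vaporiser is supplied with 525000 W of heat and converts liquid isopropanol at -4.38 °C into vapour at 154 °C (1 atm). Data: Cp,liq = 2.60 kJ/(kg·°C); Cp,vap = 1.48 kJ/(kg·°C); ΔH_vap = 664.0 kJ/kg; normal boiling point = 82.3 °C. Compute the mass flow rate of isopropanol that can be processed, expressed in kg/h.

ṁ = 1900 kg/h

Δh = 2.60×(82.3−-4.38) + 664.0 + 1.48×(154−82.3) = 995.48 kJ/kg
Q = 525000 W = 525 kJ/s = 1.89e+06 kJ/h
ṁ = Q/Δh = 1.89e+06 / 995.48 = 1898.6 kg/h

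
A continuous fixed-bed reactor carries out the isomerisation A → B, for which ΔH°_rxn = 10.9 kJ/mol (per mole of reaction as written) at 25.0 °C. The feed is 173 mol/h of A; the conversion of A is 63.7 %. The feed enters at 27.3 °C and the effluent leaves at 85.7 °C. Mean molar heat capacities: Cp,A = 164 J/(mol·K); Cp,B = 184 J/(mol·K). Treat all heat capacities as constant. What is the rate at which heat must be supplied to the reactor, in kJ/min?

Q_in = 49.9 kJ/min

Extent of reaction ξ = 0.637 × 173 = 110.2 mol/h
Reaction term: ξ·ΔH°_rxn = 110.2 × 10.9 = 1201.2 kJ/h
Sensible, feed 27.3→25 °C: -65.256 kJ/h
Outlet flows (mol/h): A 62.799, B 110.2
Sensible, products 25→85.7 °C: 1856 kJ/h
Q = ΔH = 2991.9 kJ/h = 0.83108 kW
Heat supplied = 49.865 kJ/min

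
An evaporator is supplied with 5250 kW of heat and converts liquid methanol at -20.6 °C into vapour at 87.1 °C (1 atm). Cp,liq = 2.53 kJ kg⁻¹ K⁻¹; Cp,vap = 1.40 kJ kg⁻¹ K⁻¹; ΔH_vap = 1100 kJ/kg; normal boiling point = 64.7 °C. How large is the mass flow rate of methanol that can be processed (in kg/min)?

Δh = 2.53×(64.7−-20.6) + 1100 + 1.40×(87.1−64.7) = 1347.2 kJ/kg
Q = 5250 kW = 5250 kJ/s = 315000 kJ/min
ṁ = Q/Δh = 315000 / 1347.2 = 233.82 kg/min

ṁ = 234 kg/min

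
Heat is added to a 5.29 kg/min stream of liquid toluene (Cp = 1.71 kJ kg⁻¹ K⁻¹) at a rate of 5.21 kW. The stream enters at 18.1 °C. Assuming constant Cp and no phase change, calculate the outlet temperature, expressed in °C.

Q = 5.21 kW = 312.6 kJ/min
ΔT = Q/(ṁ·Cp) = 312.6/(5.29×1.71) = 34.557 K
T_out = 18.1 + 34.557 = 52.657 °C

T_out = 52.7 °C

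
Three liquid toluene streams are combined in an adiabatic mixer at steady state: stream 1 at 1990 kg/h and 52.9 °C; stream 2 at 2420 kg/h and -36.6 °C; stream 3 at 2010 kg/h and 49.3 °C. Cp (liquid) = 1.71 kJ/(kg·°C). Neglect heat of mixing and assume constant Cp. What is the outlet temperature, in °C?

T_out = 18.0 °C

Energy balance with Q = 0: Σ ṁᵢCp,ᵢ(T_out − Tᵢ) = 0
Σ ṁᵢCp,ᵢTᵢ = 1990×1.71×52.9 + 2420×1.71×-36.6 + 2010×1.71×49.3 = 198000
Σ ṁᵢCp,ᵢ = 1990×1.71 + 2420×1.71 + 2010×1.71 = 10978
T_out = 198000 / 10978 = 18.036 °C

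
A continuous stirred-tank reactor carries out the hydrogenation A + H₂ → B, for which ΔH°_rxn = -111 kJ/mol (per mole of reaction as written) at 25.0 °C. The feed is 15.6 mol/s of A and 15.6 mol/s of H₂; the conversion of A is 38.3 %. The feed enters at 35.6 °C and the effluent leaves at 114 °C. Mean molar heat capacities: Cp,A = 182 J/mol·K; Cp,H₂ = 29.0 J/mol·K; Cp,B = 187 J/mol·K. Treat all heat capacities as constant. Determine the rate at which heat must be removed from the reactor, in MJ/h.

Extent of reaction ξ = 0.383 × 15.6 = 5.9748 mol/s
Reaction term: ξ·ΔH°_rxn = 5.9748 × -111 = -663.2 kJ/s
Sensible, feed 35.6→25 °C: -34.891 kJ/s
Outlet flows (mol/s): A 9.6252, H₂ 9.6252, B 5.9748
Sensible, products 25→114 °C: 280.19 kJ/s
Q = ΔH = -417.9 kJ/s = -417.9 kW
Heat removed = 1504.5 MJ/h

Q_out = 1500 MJ/h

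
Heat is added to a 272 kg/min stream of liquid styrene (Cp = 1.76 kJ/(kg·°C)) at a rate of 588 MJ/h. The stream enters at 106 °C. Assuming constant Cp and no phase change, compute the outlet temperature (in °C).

T_out = 126 °C

Q = 588 MJ/h = 9800 kJ/min
ΔT = Q/(ṁ·Cp) = 9800/(272×1.76) = 20.471 K
T_out = 106 + 20.471 = 126.47 °C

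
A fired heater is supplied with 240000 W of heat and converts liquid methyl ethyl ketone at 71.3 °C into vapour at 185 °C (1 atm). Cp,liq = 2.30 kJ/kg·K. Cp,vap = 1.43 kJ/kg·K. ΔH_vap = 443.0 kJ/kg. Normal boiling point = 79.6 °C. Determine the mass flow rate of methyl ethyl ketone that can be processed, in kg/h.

Δh = 2.30×(79.6−71.3) + 443.0 + 1.43×(185−79.6) = 612.81 kJ/kg
Q = 240000 W = 240 kJ/s = 864000 kJ/h
ṁ = Q/Δh = 864000 / 612.81 = 1409.9 kg/h

ṁ = 1410 kg/h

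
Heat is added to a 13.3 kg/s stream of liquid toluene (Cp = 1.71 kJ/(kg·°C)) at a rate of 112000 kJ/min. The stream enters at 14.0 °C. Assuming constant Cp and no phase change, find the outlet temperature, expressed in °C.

T_out = 96.1 °C

Q = 112000 kJ/min = 1866.7 kJ/s
ΔT = Q/(ṁ·Cp) = 1866.7/(13.3×1.71) = 82.077 K
T_out = 14.0 + 82.077 = 96.077 °C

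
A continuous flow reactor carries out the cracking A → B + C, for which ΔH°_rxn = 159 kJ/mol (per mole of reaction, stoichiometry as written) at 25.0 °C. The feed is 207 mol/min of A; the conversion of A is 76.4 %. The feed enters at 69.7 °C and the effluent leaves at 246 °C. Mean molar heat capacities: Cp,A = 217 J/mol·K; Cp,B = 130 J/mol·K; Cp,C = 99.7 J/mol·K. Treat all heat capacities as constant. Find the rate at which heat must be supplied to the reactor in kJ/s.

Q_in = 558 kJ/s

Extent of reaction ξ = 0.764 × 207 = 158.15 mol/min
Reaction term: ξ·ΔH°_rxn = 158.15 × 159 = 25146 kJ/min
Sensible, feed 69.7→25 °C: -2007.9 kJ/min
Outlet flows (mol/min): A 48.852, B 158.15, C 158.15
Sensible, products 25→246 °C: 10371 kJ/min
Q = ΔH = 33509 kJ/min = 558.48 kW
Heat supplied = 558.48 kJ/s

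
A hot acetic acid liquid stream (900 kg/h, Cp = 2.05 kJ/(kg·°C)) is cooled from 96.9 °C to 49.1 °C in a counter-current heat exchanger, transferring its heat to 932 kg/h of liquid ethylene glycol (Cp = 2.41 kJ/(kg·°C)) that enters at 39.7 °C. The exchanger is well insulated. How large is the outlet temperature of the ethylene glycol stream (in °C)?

Heat released by hot stream: Q = 900 × 2.05 × (96.9 − 49.1) = 88191 kJ/h
Energy balance on cold side (adiabatic exchanger): Q = ṁ_c·Cp_c·(T_c,out − T_c,in)
T_c,out = 39.7 + 88191/(932 × 2.41) = 78.964 °C

T_c,out = 79.0 °C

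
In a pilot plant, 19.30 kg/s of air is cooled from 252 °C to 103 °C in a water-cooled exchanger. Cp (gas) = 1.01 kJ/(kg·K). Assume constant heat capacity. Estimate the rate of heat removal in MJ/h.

Q_c = 10500 MJ/h

Q = ṁ·Cp·ΔT = 19.30 × 1.01 × (103 − 252) = -2904.5 kJ/s
Cooling duty = 10456 MJ/h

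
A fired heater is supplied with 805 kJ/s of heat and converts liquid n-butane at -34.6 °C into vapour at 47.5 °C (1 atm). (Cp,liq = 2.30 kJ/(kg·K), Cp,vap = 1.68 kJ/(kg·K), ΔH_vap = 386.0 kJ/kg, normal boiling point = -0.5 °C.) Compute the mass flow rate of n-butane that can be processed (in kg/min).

Δh = 2.30×(-0.5−-34.6) + 386.0 + 1.68×(47.5−-0.5) = 545.07 kJ/kg
Q = 805 kJ/s = 805 kJ/s = 48300 kJ/min
ṁ = Q/Δh = 48300 / 545.07 = 88.612 kg/min

ṁ = 88.6 kg/min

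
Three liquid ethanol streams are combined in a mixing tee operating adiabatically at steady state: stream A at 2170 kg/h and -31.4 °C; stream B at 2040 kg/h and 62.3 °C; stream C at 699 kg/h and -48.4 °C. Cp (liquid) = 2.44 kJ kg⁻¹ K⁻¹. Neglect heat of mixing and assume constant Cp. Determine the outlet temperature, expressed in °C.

T_out = 5.12 °C

Energy balance with Q = 0: Σ ṁᵢCp,ᵢ(T_out − Tᵢ) = 0
T_out = Σ ṁᵢCp,ᵢTᵢ / Σ ṁᵢCp,ᵢ
      = 61299 / 11978 = 5.1176 °C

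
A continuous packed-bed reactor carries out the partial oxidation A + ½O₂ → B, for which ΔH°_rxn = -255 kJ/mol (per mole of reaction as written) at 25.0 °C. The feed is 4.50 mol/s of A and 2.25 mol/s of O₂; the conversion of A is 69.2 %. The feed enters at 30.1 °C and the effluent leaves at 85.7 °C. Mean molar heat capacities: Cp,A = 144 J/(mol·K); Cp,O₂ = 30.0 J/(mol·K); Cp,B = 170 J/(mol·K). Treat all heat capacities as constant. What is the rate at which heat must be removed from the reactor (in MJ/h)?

Extent of reaction ξ = 0.692 × 4.50 = 3.114 mol/s
Reaction term: ξ·ΔH°_rxn = 3.114 × -255 = -794.07 kJ/s
Sensible, feed 30.1→25 °C: -3.6491 kJ/s
Outlet flows (mol/s): A 1.386, O₂ 0.693, B 3.114
Sensible, products 25→85.7 °C: 45.51 kJ/s
Q = ΔH = -752.21 kJ/s = -752.21 kW
Heat removed = 2708 MJ/h

Q_out = 2710 MJ/h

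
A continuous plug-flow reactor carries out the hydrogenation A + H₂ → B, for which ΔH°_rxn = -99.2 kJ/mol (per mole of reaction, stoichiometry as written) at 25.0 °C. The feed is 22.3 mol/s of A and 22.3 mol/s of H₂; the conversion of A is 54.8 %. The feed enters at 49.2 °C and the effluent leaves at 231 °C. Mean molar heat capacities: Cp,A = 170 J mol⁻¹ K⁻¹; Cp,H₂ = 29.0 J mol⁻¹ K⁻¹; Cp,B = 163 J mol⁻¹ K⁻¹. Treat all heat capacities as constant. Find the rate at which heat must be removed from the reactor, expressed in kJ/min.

Q_out = 29800 kJ/min

Extent of reaction ξ = 0.548 × 22.3 = 12.22 mol/s
Reaction term: ξ·ΔH°_rxn = 12.22 × -99.2 = -1212.3 kJ/s
Sensible, feed 49.2→25 °C: -107.39 kJ/s
Outlet flows (mol/s): A 10.08, H₂ 10.08, B 12.22
Sensible, products 25→231 °C: 823.54 kJ/s
Q = ΔH = -496.12 kJ/s = -496.12 kW
Heat removed = 29767 kJ/min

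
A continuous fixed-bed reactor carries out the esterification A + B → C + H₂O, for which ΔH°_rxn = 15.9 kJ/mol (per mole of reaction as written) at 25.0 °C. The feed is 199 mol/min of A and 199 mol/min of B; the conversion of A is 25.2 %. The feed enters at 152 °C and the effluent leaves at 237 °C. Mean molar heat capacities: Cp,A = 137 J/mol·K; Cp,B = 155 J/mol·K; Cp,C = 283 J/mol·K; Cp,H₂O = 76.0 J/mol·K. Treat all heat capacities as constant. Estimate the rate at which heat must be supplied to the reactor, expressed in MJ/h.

Extent of reaction ξ = 0.252 × 199 = 50.148 mol/min
Reaction term: ξ·ΔH°_rxn = 50.148 × 15.9 = 797.35 kJ/min
Sensible, feed 152→25 °C: -7379.7 kJ/min
Outlet flows (mol/min): A 148.85, B 148.85, C 50.148, H₂O 50.148
Sensible, products 25→237 °C: 13031 kJ/min
Q = ΔH = 6448.8 kJ/min = 107.48 kW
Heat supplied = 386.93 MJ/h

Q_in = 387 MJ/h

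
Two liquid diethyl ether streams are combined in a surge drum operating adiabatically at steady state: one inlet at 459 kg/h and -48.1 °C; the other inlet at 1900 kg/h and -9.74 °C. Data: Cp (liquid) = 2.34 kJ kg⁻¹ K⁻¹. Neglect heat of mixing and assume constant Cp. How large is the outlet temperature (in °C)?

T_out = -17.2 °C

No heat crosses the boundary, so H_out = H_in.
Σ ṁᵢCp,ᵢTᵢ = 459×2.34×-48.1 + 1900×2.34×-9.74 = -94966
Σ ṁᵢCp,ᵢ = 459×2.34 + 1900×2.34 = 5520.1
T_out = -94966 / 5520.1 = -17.204 °C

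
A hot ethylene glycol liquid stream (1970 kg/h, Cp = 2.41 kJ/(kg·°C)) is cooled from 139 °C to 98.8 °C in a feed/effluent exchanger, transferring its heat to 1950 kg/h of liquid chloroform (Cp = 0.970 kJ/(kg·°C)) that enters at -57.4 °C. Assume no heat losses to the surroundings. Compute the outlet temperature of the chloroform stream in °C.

Heat released by hot stream: Q = 1970 × 2.41 × (139 − 98.8) = 190860 kJ/h
Energy balance on cold side (adiabatic exchanger): Q = ṁ_c·Cp_c·(T_c,out − T_c,in)
T_c,out = -57.4 + 190860/(1950 × 0.970) = 43.503 °C

T_c,out = 43.5 °C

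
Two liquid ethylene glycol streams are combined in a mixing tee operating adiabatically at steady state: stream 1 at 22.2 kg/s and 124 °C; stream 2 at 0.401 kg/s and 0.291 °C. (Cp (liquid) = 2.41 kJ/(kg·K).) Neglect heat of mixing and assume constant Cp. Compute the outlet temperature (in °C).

T_out = 122 °C

Energy balance with Q = 0: Σ ṁᵢCp,ᵢ(T_out − Tᵢ) = 0
Σ ṁᵢCp,ᵢTᵢ = 22.2×2.41×124 + 0.401×2.41×0.291 = 6634.5
Σ ṁᵢCp,ᵢ = 22.2×2.41 + 0.401×2.41 = 54.468
T_out = 6634.5 / 54.468 = 121.81 °C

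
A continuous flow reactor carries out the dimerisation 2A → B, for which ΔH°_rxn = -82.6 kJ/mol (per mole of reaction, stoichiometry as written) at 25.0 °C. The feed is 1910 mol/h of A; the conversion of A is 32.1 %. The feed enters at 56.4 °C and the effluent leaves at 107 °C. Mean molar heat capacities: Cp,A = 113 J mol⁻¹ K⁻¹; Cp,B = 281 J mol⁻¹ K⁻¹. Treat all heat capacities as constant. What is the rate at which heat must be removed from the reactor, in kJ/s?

Q_out = 3.62 kJ/s

Extent of reaction ξ = 0.321 × 1910 / 2 = 306.56 mol/h
Reaction term: ξ·ΔH°_rxn = 306.56 × -82.6 = -25321 kJ/h
Sensible, feed 56.4→25 °C: -6777.1 kJ/h
Outlet flows (mol/h): A 1296.9, B 306.56
Sensible, products 25→107 °C: 19081 kJ/h
Q = ΔH = -13018 kJ/h = -3.6161 kW
Heat removed = 3.6161 kJ/s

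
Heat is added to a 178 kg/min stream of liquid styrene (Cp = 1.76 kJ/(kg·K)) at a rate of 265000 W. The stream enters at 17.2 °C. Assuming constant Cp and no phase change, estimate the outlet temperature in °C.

Q = 265000 W = 15900 kJ/min
ΔT = Q/(ṁ·Cp) = 15900/(178×1.76) = 50.753 K
T_out = 17.2 + 50.753 = 67.953 °C

T_out = 68.0 °C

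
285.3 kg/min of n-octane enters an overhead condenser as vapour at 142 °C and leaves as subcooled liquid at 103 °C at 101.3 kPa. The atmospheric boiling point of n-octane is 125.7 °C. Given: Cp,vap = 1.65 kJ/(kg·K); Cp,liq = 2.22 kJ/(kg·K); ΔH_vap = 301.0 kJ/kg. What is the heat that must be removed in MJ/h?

vapour 142→125.7 °C: -26.895 kJ/kg
condensation at 125.7 °C: -301 kJ/kg
liquid 125.7→103 °C: -50.394 kJ/kg
Δh = -26.895 + -301 + -50.394 = -378.29 kJ/kg
Q = ṁ·Δh = 285.3 kg/min × -378.29 kJ/kg = -107930 kJ/min
|Q| = 1798.8 kW = 6475.6 MJ/h

Q_c = 6480 MJ/h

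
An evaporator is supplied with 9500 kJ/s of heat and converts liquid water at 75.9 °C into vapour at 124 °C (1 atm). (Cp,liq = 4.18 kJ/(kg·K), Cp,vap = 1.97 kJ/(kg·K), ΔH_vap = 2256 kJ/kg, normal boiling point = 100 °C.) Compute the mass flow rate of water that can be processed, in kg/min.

Δh = 4.18×(100−75.9) + 2256 + 1.97×(124−100) = 2404 kJ/kg
Q = 9500 kJ/s = 9500 kJ/s = 570000 kJ/min
ṁ = Q/Δh = 570000 / 2404 = 237.1 kg/min

ṁ = 237 kg/min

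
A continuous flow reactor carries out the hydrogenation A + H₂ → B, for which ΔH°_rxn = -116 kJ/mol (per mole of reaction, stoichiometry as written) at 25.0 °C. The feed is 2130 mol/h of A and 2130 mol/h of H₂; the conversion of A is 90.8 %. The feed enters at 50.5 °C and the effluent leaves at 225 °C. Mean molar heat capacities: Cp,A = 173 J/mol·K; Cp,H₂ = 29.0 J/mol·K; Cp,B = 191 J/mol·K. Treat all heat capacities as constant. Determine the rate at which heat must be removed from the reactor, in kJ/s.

Extent of reaction ξ = 0.908 × 2130 = 1934 mol/h
Reaction term: ξ·ΔH°_rxn = 1934 × -116 = -224350 kJ/h
Sensible, feed 50.5→25 °C: -10972 kJ/h
Outlet flows (mol/h): A 195.96, H₂ 195.96, B 1934
Sensible, products 25→225 °C: 81797 kJ/h
Q = ΔH = -153520 kJ/h = -42.645 kW
Heat removed = 42.645 kJ/s

Q_out = 42.6 kJ/s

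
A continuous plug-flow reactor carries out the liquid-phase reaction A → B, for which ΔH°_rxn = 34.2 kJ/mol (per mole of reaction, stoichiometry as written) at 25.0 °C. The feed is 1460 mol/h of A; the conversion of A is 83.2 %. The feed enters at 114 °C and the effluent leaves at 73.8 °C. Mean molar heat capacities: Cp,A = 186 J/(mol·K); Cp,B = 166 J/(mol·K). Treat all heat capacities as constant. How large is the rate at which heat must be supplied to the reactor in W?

Q_in = 8180 W

Extent of reaction ξ = 0.832 × 1460 = 1214.7 mol/h
Reaction term: ξ·ΔH°_rxn = 1214.7 × 34.2 = 41543 kJ/h
Sensible, feed 114→25 °C: -24169 kJ/h
Outlet flows (mol/h): A 245.28, B 1214.7
Sensible, products 25→73.8 °C: 12067 kJ/h
Q = ΔH = 29441 kJ/h = 8.1781 kW
Heat supplied = 8178.1 W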